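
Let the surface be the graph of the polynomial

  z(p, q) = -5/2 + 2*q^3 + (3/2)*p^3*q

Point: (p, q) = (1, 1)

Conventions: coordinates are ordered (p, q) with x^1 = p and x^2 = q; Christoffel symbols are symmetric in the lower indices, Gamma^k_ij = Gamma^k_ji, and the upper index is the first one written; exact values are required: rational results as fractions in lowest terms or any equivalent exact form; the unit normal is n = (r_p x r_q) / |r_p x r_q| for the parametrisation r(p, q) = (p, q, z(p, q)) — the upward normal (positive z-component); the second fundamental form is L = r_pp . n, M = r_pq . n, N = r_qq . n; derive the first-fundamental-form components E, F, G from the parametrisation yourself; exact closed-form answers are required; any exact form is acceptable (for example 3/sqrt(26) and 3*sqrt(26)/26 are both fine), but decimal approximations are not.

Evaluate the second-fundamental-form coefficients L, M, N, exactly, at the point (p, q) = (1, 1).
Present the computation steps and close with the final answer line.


z_p = 9/2, z_q = 15/2, z_pp = 9, z_pq = 9/2, z_qq = 12
E = 85/4, F = 135/4, G = 229/4; answer radicand W^2 = 155/2
unnormalised second-form numerators: l = 9, m = 9/2, n = 12; L = l/sqrt(155/2), and similarly M = m/sqrt(W^2), N = n/sqrt(W^2)

Answer: L = 9*sqrt(310)/155, M = 9*sqrt(310)/310, N = 12*sqrt(310)/155


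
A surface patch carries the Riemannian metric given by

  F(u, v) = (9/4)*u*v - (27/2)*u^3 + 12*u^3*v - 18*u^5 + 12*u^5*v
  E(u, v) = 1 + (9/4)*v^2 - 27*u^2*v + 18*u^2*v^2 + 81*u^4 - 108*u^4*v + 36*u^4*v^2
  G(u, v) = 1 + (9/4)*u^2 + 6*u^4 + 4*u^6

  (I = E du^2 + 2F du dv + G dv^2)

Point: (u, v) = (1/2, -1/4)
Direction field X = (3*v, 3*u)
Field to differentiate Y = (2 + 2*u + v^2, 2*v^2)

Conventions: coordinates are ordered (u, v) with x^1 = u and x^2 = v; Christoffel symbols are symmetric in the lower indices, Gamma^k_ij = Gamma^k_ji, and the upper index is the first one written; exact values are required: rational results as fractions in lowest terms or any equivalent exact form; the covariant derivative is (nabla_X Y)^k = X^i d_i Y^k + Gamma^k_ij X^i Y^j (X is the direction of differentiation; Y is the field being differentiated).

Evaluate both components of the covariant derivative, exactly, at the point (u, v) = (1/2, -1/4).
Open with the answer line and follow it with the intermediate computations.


Answer: (nabla_X Y)^u = -17613/1408, (nabla_X Y)^v = 2703/1408

E = 10, F = -3, G = 2 at the point
E_u = 63, E_v = -18, F_u = -39/2, F_v = 3, G_u = 6, G_v = 0
EG - F^2 = 11;  g^inv = (1/11) * [[2, 3], [3, 10]]
first-kind symbols [ij,l] = (1/2)(d_i g_jl + d_j g_il - d_l g_ij): [uu,u] = E_u/2 = 63/2, [uu,v] = F_u - E_v/2 = -21/2, [uv,u] = E_v/2 = -9, [uv,v] = G_u/2 = 3, [vv,u] = F_v - G_u/2 = 0, [vv,v] = G_v/2 = 0
Gamma^u_ij = (G*[ij,u] - F*[ij,v])/(EG - F^2), Gamma^v_ij = (E*[ij,v] - F*[ij,u])/(EG - F^2)
Gamma_uuu = 63/22, Gamma_uuv = -9/11, Gamma_uvv = 0, Gamma_vuu = -21/22, Gamma_vuv = 3/11, Gamma_vvv = 0
X = (-3/4, 3/2), Y = (49/16, 1/8) at the point


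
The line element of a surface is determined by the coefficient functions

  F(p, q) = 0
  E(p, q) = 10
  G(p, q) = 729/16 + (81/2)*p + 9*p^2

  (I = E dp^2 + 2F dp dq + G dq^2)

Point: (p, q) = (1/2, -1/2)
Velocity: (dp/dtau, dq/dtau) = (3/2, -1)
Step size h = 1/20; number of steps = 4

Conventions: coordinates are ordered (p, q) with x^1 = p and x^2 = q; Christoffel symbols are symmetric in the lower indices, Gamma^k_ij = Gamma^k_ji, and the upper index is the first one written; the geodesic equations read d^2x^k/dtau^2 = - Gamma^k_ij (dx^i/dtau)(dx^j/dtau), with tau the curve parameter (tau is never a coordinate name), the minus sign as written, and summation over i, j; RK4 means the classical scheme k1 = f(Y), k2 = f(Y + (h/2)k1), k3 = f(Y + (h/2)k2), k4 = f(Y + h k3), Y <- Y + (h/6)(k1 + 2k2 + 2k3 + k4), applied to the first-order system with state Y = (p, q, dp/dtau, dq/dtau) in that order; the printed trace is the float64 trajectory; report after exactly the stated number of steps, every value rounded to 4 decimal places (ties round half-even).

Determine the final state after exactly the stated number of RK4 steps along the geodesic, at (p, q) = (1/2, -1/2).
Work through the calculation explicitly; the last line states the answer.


f(Y) = (dp/dtau, dq/dtau, -Gamma^p_ij Y'^i Y'^j, -Gamma^q_ij Y'^i Y'^j) with the Gammas evaluated at the stage position; h = 0.050000; intermediate values shown to 6 dp
step 0: p = 0.5000, q = -0.5000, dp/dtau = 1.5000, dq/dtau = -1.0000
step 1:
  k1: at (p, q) = (0.500000, -0.500000), (dp/dtau, dq/dtau) = (1.500000, -1.000000); Gamma_ppp = 0.000000, Gamma_ppq = 0.000000, Gamma_pqq = -2.475000, Gamma_qpp = 0.000000, Gamma_qpq = 0.363636, Gamma_qqq = 0.000000; k1 = (1.500000, -1.000000, 2.475000, 1.090909)
  k2: at (p, q) = (0.537500, -0.525000), (dp/dtau, dq/dtau) = (1.561875, -0.972727); Gamma_ppp = 0.000000, Gamma_ppq = 0.000000, Gamma_pqq = -2.508750, Gamma_qpp = 0.000000, Gamma_qpq = 0.358744, Gamma_qqq = 0.000000; k2 = (1.561875, -0.972727, 2.373775, 1.090065)
  k3: at (p, q) = (0.539047, -0.524318), (dp/dtau, dq/dtau) = (1.559344, -0.972748); Gamma_ppp = 0.000000, Gamma_ppq = 0.000000, Gamma_pqq = -2.510142, Gamma_qpp = 0.000000, Gamma_qpq = 0.358545, Gamma_qqq = 0.000000; k3 = (1.559344, -0.972748, 2.375195, 1.087719)
  k4: at (p, q) = (0.577967, -0.548637), (dp/dtau, dq/dtau) = (1.618760, -0.945614); Gamma_ppp = 0.000000, Gamma_ppq = 0.000000, Gamma_pqq = -2.545170, Gamma_qpp = 0.000000, Gamma_qpq = 0.353611, Gamma_qqq = 0.000000; k4 = (1.618760, -0.945614, 2.275856, 1.082560)
  Y <- Y + (h/6)(k1 + 2k2 + 2k3 + k4): p = 0.5780, q = -0.5486, dp/dtau = 1.6187, dq/dtau = -0.9456
step 2:
  k1: at (p, q) = (0.578010, -0.548638), (dp/dtau, dq/dtau) = (1.618740, -0.945591); Gamma_ppp = 0.000000, Gamma_ppq = 0.000000, Gamma_pqq = -2.545209, Gamma_qpp = 0.000000, Gamma_qpq = 0.353606, Gamma_qqq = 0.000000; k1 = (1.618740, -0.945591, 2.275781, 1.082504)
  k2: at (p, q) = (0.618478, -0.572278), (dp/dtau, dq/dtau) = (1.675634, -0.918529); Gamma_ppp = 0.000000, Gamma_ppq = 0.000000, Gamma_pqq = -2.581631, Gamma_qpp = 0.000000, Gamma_qpq = 0.348617, Gamma_qqq = 0.000000; k2 = (1.675634, -0.918529, 2.178109, 1.073125)
  k3: at (p, q) = (0.619901, -0.571601), (dp/dtau, dq/dtau) = (1.673193, -0.918763); Gamma_ppp = 0.000000, Gamma_ppq = 0.000000, Gamma_pqq = -2.582911, Gamma_qpp = 0.000000, Gamma_qpq = 0.348444, Gamma_qqq = 0.000000; k3 = (1.673193, -0.918763, 2.180302, 1.071304)
  k4: at (p, q) = (0.661670, -0.594576), (dp/dtau, dq/dtau) = (1.727755, -0.892026); Gamma_ppp = 0.000000, Gamma_ppq = 0.000000, Gamma_pqq = -2.620503, Gamma_qpp = 0.000000, Gamma_qpq = 0.343446, Gamma_qqq = 0.000000; k4 = (1.727755, -0.892026, 2.085162, 1.058638)
  Y <- Y + (h/6)(k1 + 2k2 + 2k3 + k4): p = 0.6617, q = -0.5946, dp/dtau = 1.7277, dq/dtau = -0.8920
step 3:
  k1: at (p, q) = (0.661711, -0.594573), (dp/dtau, dq/dtau) = (1.727721, -0.892008); Gamma_ppp = 0.000000, Gamma_ppq = 0.000000, Gamma_pqq = -2.620540, Gamma_qpp = 0.000000, Gamma_qpq = 0.343441, Gamma_qqq = 0.000000; k1 = (1.727721, -0.892008, 2.085107, 1.058581)
  k2: at (p, q) = (0.704904, -0.616873), (dp/dtau, dq/dtau) = (1.779849, -0.865543); Gamma_ppp = 0.000000, Gamma_ppq = 0.000000, Gamma_pqq = -2.659414, Gamma_qpp = 0.000000, Gamma_qpq = 0.338420, Gamma_qqq = 0.000000; k2 = (1.779849, -0.865543, 1.992341, 1.042698)
  k3: at (p, q) = (0.706207, -0.616212), (dp/dtau, dq/dtau) = (1.777530, -0.865941); Gamma_ppp = 0.000000, Gamma_ppq = 0.000000, Gamma_pqq = -2.660587, Gamma_qpp = 0.000000, Gamma_qpq = 0.338271, Gamma_qqq = 0.000000; k3 = (1.777530, -0.865941, 1.995049, 1.041358)
  k4: at (p, q) = (0.750588, -0.637870), (dp/dtau, dq/dtau) = (1.827474, -0.839940); Gamma_ppp = 0.000000, Gamma_ppq = 0.000000, Gamma_pqq = -2.700529, Gamma_qpp = 0.000000, Gamma_qpq = 0.333268, Gamma_qqq = 0.000000; k4 = (1.827474, -0.839940, 1.905222, 1.023112)
  Y <- Y + (h/6)(k1 + 2k2 + 2k3 + k4): p = 0.7506, q = -0.6379, dp/dtau = 1.8274, dq/dtau = -0.8399
step 4:
  k1: at (p, q) = (0.750628, -0.637864), (dp/dtau, dq/dtau) = (1.827431, -0.839926); Gamma_ppp = 0.000000, Gamma_ppq = 0.000000, Gamma_pqq = -2.700565, Gamma_qpp = 0.000000, Gamma_qpq = 0.333264, Gamma_qqq = 0.000000; k1 = (1.827431, -0.839926, 1.905184, 1.023057)
  k2: at (p, q) = (0.796313, -0.658862), (dp/dtau, dq/dtau) = (1.875060, -0.814350); Gamma_ppp = 0.000000, Gamma_ppq = 0.000000, Gamma_pqq = -2.741682, Gamma_qpp = 0.000000, Gamma_qpq = 0.328266, Gamma_qqq = 0.000000; k2 = (1.875060, -0.814350, 1.818189, 1.002494)
  k3: at (p, q) = (0.797504, -0.658223), (dp/dtau, dq/dtau) = (1.872885, -0.814864); Gamma_ppp = 0.000000, Gamma_ppq = 0.000000, Gamma_pqq = -2.742754, Gamma_qpp = 0.000000, Gamma_qpq = 0.328137, Gamma_qqq = 0.000000; k3 = (1.872885, -0.814864, 1.821197, 1.001572)
  k4: at (p, q) = (0.844272, -0.678607), (dp/dtau, dq/dtau) = (1.918490, -0.789848); Gamma_ppp = 0.000000, Gamma_ppq = 0.000000, Gamma_pqq = -2.784845, Gamma_qpp = 0.000000, Gamma_qpq = 0.323178, Gamma_qqq = 0.000000; k4 = (1.918490, -0.789848, 1.737352, 0.979433)
  Y <- Y + (h/6)(k1 + 2k2 + 2k3 + k4): p = 0.8443, q = -0.6786, dp/dtau = 1.9184, dq/dtau = -0.7898

Answer: p = 0.8443, q = -0.6786, dp/dtau = 1.9184, dq/dtau = -0.7898


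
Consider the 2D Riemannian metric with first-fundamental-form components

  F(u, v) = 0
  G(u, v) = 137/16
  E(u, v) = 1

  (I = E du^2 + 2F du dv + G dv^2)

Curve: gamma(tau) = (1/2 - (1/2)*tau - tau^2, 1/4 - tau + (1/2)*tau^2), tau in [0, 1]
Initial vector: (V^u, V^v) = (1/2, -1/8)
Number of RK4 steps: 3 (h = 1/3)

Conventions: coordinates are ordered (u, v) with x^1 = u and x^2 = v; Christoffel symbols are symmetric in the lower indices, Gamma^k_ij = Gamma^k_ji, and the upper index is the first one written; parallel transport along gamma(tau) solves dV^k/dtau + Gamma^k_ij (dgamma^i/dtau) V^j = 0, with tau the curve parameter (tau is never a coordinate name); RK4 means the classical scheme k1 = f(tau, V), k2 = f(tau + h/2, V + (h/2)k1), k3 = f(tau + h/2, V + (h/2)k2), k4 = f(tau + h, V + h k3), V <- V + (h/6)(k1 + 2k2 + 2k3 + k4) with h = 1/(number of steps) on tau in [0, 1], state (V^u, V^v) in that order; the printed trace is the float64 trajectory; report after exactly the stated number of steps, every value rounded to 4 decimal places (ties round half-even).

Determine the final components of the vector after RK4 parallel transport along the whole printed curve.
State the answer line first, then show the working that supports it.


Answer: V^u = 0.5000, V^v = -0.1250

gamma'(tau) = (-1/2 - 2*tau, -1 + tau); f(tau, V)^k = -Gamma^k_ij(gamma(tau)) gamma'^i(tau) V^j; h = 1/3; intermediate values shown to 6 dp
curve data and Christoffel symbols at the stage parameters:
  tau = 0.000000: gamma = (0.500000, 0.250000), gamma' = (-0.500000, -1.000000); Gamma_uuu = 0.000000, Gamma_uuv = 0.000000, Gamma_uvv = 0.000000, Gamma_vuu = 0.000000, Gamma_vuv = 0.000000, Gamma_vvv = 0.000000
  tau = 0.166667: gamma = (0.388889, 0.097222), gamma' = (-0.833333, -0.833333); Gamma_uuu = 0.000000, Gamma_uuv = 0.000000, Gamma_uvv = 0.000000, Gamma_vuu = 0.000000, Gamma_vuv = 0.000000, Gamma_vvv = 0.000000
  tau = 0.333333: gamma = (0.222222, -0.027778), gamma' = (-1.166667, -0.666667); Gamma_uuu = 0.000000, Gamma_uuv = 0.000000, Gamma_uvv = 0.000000, Gamma_vuu = 0.000000, Gamma_vuv = 0.000000, Gamma_vvv = 0.000000
  tau = 0.500000: gamma = (0.000000, -0.125000), gamma' = (-1.500000, -0.500000); Gamma_uuu = 0.000000, Gamma_uuv = 0.000000, Gamma_uvv = 0.000000, Gamma_vuu = 0.000000, Gamma_vuv = 0.000000, Gamma_vvv = 0.000000
  tau = 0.666667: gamma = (-0.277778, -0.194444), gamma' = (-1.833333, -0.333333); Gamma_uuu = 0.000000, Gamma_uuv = 0.000000, Gamma_uvv = 0.000000, Gamma_vuu = 0.000000, Gamma_vuv = 0.000000, Gamma_vvv = 0.000000
  tau = 0.833333: gamma = (-0.611111, -0.236111), gamma' = (-2.166667, -0.166667); Gamma_uuu = 0.000000, Gamma_uuv = 0.000000, Gamma_uvv = 0.000000, Gamma_vuu = 0.000000, Gamma_vuv = 0.000000, Gamma_vvv = 0.000000
  tau = 1.000000: gamma = (-1.000000, -0.250000), gamma' = (-2.500000, 0.000000); Gamma_uuu = 0.000000, Gamma_uuv = 0.000000, Gamma_uvv = 0.000000, Gamma_vuu = 0.000000, Gamma_vuv = 0.000000, Gamma_vvv = 0.000000
step 0: V^u = 0.5000, V^v = -0.1250
step 1: k1 = (0.000000, 0.000000), k2 = (0.000000, 0.000000), k3 = (0.000000, 0.000000), k4 = (0.000000, 0.000000); V <- V + (h/6)(k1 + 2k2 + 2k3 + k4): V^u = 0.5000, V^v = -0.1250
step 2: k1 = (0.000000, 0.000000), k2 = (0.000000, 0.000000), k3 = (0.000000, 0.000000), k4 = (0.000000, 0.000000); V <- V + (h/6)(k1 + 2k2 + 2k3 + k4): V^u = 0.5000, V^v = -0.1250
step 3: k1 = (0.000000, 0.000000), k2 = (0.000000, 0.000000), k3 = (0.000000, 0.000000), k4 = (0.000000, 0.000000); V <- V + (h/6)(k1 + 2k2 + 2k3 + k4): V^u = 0.5000, V^v = -0.1250


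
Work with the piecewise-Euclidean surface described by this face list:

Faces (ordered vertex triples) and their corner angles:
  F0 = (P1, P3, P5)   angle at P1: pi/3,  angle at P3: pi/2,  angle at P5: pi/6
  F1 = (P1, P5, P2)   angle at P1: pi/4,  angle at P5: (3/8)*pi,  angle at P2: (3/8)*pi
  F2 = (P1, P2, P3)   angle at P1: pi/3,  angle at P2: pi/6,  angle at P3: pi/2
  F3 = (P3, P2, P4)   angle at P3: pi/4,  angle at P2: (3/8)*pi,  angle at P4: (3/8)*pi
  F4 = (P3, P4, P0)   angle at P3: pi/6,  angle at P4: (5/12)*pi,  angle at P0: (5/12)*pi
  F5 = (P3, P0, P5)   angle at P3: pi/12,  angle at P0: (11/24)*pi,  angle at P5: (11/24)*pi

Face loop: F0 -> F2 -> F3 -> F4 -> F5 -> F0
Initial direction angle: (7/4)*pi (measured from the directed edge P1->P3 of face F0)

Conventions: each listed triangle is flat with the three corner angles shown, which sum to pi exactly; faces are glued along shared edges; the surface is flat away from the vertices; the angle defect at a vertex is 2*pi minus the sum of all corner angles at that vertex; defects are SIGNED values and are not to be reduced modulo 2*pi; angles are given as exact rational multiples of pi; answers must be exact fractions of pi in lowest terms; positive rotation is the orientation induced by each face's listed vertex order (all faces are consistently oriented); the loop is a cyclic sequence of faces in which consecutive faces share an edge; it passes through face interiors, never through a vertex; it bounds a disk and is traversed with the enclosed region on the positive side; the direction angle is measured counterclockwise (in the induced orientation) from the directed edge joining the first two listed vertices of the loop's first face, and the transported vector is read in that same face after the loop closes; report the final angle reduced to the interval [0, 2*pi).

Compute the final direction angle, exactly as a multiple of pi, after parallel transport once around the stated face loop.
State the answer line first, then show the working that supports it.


Answer: final direction angle = pi/4

enclosed vertex P3: corner angles sum to (3/2)*pi, defect = 2*pi - (3/2)*pi = pi/2
summing the enclosed defects onto the initial angle, mod 2*pi in the induced orientation:
final angle = (7/4)*pi + pi/2 = pi/4 (mod 2*pi)


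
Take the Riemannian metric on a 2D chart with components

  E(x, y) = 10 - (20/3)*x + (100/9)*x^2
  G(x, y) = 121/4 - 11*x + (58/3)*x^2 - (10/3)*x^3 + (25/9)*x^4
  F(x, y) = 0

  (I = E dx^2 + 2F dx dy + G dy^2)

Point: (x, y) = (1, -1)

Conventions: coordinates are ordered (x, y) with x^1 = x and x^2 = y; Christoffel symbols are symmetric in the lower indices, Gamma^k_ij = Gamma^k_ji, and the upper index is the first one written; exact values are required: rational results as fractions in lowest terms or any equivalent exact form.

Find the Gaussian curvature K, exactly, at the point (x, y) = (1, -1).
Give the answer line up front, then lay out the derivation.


Answer: K = -729/31265

E = 130/9, F = 0, G = 1369/36, EG - F^2 = 88985/162 at the point
E_x = 140/9, E_y = 0, F_x = 0, F_y = 0, G_x = 259/9, G_y = 0
E_yy = 0, F_xy = 0, G_xx = 52
The intrinsic route: Brioschi's K = (det M1 - det M2)/(EG - F^2)^2.
M1 = [[-E_yy/2 + F_xy - G_xx/2, E_x/2, F_x - E_y/2], [F_y - G_x/2, E, F], [G_y/2, F, G]] = [[-26, 70/9, 0], [-259/18, 130/9, 0], [0, 0, 1369/36]]; det M1 = -29234995/2916
M2 = [[0, E_y/2, G_x/2], [E_y/2, E, F], [G_x/2, F, G]] = [[0, 0, 259/18], [0, 130/9, 0], [259/18, 0, 1369/36]]; det M2 = -4360265/1458
det M1 - det M2 = -253265/36; K = -253265/36 / (88985/162)^2 = -729/31265


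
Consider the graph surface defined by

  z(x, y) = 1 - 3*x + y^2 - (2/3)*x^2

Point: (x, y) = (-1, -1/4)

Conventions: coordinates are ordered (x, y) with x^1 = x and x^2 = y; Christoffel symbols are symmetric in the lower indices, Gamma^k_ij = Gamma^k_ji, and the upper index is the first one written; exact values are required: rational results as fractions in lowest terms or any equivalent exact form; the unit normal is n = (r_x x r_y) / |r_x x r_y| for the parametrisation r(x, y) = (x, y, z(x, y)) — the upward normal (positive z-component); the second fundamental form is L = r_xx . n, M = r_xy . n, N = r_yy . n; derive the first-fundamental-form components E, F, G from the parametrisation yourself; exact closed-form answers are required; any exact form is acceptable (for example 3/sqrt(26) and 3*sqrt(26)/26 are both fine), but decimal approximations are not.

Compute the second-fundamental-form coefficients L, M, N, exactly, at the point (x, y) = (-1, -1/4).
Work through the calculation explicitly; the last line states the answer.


z_x = -5/3, z_y = -1/2, z_xx = -4/3, z_xy = 0, z_yy = 2
E = 34/9, F = 5/6, G = 5/4; answer radicand W^2 = 145/36
unnormalised second-form numerators: l = -4/3, m = 0, n = 2; L = l/sqrt(145/36), and similarly M = m/sqrt(W^2), N = n/sqrt(W^2)

Answer: L = -8*sqrt(145)/145, M = 0, N = 12*sqrt(145)/145


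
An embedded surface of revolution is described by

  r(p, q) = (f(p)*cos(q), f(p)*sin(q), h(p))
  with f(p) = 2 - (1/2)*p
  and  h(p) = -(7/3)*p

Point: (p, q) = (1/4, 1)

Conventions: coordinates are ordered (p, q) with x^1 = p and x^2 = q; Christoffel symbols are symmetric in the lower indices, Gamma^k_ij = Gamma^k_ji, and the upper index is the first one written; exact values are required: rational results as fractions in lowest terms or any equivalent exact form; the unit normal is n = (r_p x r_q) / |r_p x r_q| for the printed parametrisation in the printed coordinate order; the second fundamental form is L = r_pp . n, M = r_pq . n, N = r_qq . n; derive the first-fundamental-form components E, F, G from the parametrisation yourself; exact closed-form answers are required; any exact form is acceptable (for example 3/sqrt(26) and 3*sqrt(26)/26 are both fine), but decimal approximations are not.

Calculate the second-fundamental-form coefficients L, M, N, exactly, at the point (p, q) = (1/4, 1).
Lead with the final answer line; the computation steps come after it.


Answer: L = 0, M = 0, N = -21*sqrt(205)/164

f = 15/8, f' = -1/2, f'' = 0, h' = -7/3, h'' = 0
E = 205/36, F = 0, G = 225/64; answer radicand W^2 = 205/36
unnormalised second-form numerators: l = 0, m = 0, n = -35/8; L = l/sqrt(205/36), and similarly M = m/sqrt(W^2), N = n/sqrt(W^2)


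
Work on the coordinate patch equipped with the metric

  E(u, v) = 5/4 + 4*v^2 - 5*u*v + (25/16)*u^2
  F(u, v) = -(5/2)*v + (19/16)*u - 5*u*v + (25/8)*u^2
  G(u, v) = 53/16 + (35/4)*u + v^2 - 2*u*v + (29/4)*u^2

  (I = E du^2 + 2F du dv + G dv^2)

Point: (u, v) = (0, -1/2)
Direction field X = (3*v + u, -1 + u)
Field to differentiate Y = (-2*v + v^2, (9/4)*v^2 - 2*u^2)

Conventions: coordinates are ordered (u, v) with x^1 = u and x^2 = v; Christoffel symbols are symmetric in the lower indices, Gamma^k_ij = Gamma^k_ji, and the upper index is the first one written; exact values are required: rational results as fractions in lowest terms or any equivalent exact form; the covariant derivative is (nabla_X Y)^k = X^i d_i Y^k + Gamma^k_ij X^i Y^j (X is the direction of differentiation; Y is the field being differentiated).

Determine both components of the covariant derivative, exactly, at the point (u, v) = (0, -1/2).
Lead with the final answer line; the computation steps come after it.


Answer: (nabla_X Y)^u = 136077/13216, (nabla_X Y)^v = -40241/6608

E = 9/4, F = 5/4, G = 57/16 at the point
E_u = 5/2, E_v = -4, F_u = 59/16, F_v = -5/2, G_u = 39/4, G_v = -1
EG - F^2 = 413/64;  g^inv = (64/413) * [[57/16, -5/4], [-5/4, 9/4]]
first-kind symbols [ij,l] = (1/2)(d_i g_jl + d_j g_il - d_l g_ij): [uu,u] = E_u/2 = 5/4, [uu,v] = F_u - E_v/2 = 91/16, [uv,u] = E_v/2 = -2, [uv,v] = G_u/2 = 39/8, [vv,u] = F_v - G_u/2 = -59/8, [vv,v] = G_v/2 = -1/2
Gamma^u_ij = (G*[ij,u] - F*[ij,v])/(EG - F^2), Gamma^v_ij = (E*[ij,v] - F*[ij,u])/(EG - F^2)
Gamma_uuu = -170/413, Gamma_uuv = -846/413, Gamma_uvv = -469/118, Gamma_vuu = 719/413, Gamma_vuv = 862/413, Gamma_vvv = 74/59
X = (-3/2, -1), Y = (5/4, 9/16) at the point


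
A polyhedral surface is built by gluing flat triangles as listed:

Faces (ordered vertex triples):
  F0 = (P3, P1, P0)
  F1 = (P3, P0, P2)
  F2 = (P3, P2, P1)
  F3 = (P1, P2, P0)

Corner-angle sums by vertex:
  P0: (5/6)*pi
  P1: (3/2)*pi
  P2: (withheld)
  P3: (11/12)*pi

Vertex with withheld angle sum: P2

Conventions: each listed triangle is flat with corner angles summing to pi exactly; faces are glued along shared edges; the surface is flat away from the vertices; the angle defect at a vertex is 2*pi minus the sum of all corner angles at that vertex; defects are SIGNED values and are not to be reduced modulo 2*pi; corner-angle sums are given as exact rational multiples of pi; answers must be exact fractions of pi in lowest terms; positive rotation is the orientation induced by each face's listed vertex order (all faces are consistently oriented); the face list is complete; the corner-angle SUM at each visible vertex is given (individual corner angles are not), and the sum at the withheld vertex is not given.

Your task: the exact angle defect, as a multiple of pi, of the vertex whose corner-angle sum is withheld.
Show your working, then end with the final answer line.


V = 4, E = 6, F = 4; chi = V - E + F = 2
Gauss-Bonnet: total defect = 2*pi*chi = 4*pi; visible defects sum to (11/4)*pi

Answer: defect(P2) = (5/4)*pi


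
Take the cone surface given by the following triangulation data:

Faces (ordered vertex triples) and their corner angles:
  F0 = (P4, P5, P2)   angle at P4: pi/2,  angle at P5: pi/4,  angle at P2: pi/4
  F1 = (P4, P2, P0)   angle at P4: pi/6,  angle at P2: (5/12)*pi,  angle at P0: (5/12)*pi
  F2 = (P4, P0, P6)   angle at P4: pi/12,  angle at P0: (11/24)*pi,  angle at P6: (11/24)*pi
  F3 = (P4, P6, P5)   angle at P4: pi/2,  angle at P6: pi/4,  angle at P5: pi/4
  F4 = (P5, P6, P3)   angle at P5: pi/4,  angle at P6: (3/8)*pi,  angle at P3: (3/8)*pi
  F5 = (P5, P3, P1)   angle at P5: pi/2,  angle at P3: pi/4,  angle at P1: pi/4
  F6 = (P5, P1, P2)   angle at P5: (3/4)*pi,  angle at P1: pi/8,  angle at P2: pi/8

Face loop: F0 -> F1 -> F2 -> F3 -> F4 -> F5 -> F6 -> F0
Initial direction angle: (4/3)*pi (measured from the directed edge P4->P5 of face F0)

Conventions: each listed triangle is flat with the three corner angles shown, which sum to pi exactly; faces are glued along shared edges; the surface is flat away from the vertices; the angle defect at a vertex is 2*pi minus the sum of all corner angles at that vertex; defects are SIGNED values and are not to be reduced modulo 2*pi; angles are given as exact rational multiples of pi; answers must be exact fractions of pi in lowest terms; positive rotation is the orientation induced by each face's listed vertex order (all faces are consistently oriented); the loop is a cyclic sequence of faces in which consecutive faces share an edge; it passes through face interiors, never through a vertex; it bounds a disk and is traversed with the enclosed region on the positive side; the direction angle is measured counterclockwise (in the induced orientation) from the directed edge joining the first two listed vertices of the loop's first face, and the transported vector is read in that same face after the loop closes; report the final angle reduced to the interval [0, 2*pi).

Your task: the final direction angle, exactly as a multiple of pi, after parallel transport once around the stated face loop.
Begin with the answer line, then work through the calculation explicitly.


Answer: final direction angle = pi/12

enclosed vertex P4: corner angles sum to (5/4)*pi, defect = 2*pi - (5/4)*pi = (3/4)*pi
enclosed vertex P5: corner angles sum to 2*pi, defect = 2*pi - 2*pi = 0
transport around the loop rotates by the sum of enclosed defects; add to the initial angle mod 2*pi
final angle = (4/3)*pi + (3/4)*pi = pi/12 (mod 2*pi)


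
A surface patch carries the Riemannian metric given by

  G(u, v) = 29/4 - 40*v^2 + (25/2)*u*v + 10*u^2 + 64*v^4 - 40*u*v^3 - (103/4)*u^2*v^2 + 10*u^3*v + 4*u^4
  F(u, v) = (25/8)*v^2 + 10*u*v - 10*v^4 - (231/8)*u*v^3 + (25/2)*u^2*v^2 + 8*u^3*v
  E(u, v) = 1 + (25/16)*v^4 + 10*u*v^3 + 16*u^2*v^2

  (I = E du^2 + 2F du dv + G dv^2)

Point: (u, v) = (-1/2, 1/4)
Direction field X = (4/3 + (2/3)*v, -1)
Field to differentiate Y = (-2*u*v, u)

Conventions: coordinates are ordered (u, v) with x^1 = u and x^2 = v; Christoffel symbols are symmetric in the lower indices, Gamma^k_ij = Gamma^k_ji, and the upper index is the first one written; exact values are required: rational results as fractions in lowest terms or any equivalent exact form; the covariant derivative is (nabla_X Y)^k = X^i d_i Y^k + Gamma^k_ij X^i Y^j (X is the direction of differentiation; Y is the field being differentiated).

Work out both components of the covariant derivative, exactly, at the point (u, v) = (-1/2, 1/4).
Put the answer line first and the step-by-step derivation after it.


Answer: (nabla_X Y)^u = -164927/97700, (nabla_X Y)^v = 11519/9770

E = 4825/4096, F = -945/1024, G = 1481/256 at the point
E_u = -27/32, E_v = 297/256, F_u = 1417/512, F_v = -203/256, G_u = -385/64, G_v = -735/32
EG - F^2 = 24425/4096;  g^inv = (4096/24425) * [[1481/256, 945/1024], [945/1024, 4825/4096]]
first-kind symbols [ij,l] = (1/2)(d_i g_jl + d_j g_il - d_l g_ij): [uu,u] = E_u/2 = -27/64, [uu,v] = F_u - E_v/2 = 35/16, [uv,u] = E_v/2 = 297/512, [uv,v] = G_u/2 = -385/128, [vv,u] = F_v - G_u/2 = 567/256, [vv,v] = G_v/2 = -735/64
Gamma^u_ij = (G*[ij,u] - F*[ij,v])/(EG - F^2), Gamma^v_ij = (E*[ij,v] - F*[ij,u])/(EG - F^2)
Gamma_uuu = -1728/24425, Gamma_uuv = 2376/24425, Gamma_uvv = 9072/24425, Gamma_vuu = 1792/4885, Gamma_vuv = -2464/4885, Gamma_vvv = -9408/4885
X = (3/2, -1), Y = (1/4, -1/2) at the point


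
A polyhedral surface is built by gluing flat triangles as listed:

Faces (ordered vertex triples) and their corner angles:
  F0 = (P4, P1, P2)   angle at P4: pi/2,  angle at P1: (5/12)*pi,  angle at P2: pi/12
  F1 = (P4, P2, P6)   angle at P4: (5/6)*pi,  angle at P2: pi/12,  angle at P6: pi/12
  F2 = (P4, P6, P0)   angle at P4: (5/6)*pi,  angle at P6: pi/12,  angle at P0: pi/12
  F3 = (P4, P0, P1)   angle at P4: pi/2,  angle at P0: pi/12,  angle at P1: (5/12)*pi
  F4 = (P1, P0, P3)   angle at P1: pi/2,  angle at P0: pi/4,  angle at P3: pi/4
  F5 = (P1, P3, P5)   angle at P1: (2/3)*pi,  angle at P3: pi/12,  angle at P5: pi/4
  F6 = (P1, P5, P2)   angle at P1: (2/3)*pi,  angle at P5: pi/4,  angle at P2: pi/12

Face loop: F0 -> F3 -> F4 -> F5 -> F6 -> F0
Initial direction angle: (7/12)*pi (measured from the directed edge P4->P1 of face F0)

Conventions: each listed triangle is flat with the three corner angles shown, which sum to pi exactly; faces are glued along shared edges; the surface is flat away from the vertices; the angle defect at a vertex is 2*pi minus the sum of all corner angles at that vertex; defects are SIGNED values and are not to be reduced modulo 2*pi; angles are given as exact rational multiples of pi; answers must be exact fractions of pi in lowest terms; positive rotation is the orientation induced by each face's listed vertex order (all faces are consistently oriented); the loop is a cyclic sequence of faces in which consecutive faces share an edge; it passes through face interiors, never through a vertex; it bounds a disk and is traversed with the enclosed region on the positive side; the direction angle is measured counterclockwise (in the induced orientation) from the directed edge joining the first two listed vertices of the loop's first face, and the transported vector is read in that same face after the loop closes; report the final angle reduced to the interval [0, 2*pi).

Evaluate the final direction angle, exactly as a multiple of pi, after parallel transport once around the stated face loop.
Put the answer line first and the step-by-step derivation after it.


Answer: final direction angle = (23/12)*pi

enclosed vertex P1: corner angles sum to (8/3)*pi, defect = 2*pi - (8/3)*pi = (-2/3)*pi
the rotation equals the total enclosed defect, so the final angle is initial + defects (mod 2*pi)
final angle = (7/12)*pi - (2/3)*pi = (23/12)*pi (mod 2*pi)


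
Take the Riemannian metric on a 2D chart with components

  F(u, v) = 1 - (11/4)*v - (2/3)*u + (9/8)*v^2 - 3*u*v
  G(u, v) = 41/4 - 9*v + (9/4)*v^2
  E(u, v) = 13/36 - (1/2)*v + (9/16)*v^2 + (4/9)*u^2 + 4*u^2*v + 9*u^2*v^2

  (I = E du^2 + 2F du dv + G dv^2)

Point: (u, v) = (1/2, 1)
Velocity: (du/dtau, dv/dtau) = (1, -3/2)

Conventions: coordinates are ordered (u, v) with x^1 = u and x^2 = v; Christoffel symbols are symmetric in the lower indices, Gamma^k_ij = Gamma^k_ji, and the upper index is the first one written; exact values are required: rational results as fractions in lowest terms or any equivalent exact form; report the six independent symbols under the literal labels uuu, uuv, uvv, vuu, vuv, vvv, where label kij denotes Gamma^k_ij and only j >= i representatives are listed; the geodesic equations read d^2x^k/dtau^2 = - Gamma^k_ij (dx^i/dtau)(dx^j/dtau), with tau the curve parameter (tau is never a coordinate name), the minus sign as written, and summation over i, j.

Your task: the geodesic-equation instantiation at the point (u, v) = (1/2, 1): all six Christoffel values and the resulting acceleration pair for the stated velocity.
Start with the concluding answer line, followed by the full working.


Answer: Gamma_uuu = 8047/8298, Gamma_uuv = 686/461, Gamma_uvv = -802/461, Gamma_vuu = -61811/49788, Gamma_vuv = 2891/2766, Gamma_vvv = -2579/1383; accelerations (d^2u/dtau^2, d^2v/dtau^2) = (30739/4149, 106706/12447)

E = 545/144, F = -59/24, G = 7/2 at the point
E_u = 121/9, E_v = 49/8, F_u = -11/3, F_v = -2, G_u = 0, G_v = -9/2
EG - F^2 = 461/64;  g^inv = (64/461) * [[7/2, 59/24], [59/24, 545/144]]
first-kind symbols [ij,l] = (1/2)(d_i g_jl + d_j g_il - d_l g_ij): [uu,u] = E_u/2 = 121/18, [uu,v] = F_u - E_v/2 = -323/48, [uv,u] = E_v/2 = 49/16, [uv,v] = G_u/2 = 0, [vv,u] = F_v - G_u/2 = -2, [vv,v] = G_v/2 = -9/4
Gamma^u_ij = (G*[ij,u] - F*[ij,v])/(EG - F^2), Gamma^v_ij = (E*[ij,v] - F*[ij,u])/(EG - F^2)
Gamma_uuu = 8047/8298, Gamma_uuv = 686/461, Gamma_uvv = -802/461, Gamma_vuu = -61811/49788, Gamma_vuv = 2891/2766, Gamma_vvv = -2579/1383
d^2u/dtau^2 = -(Gamma_uuu*(1)^2 + 2*Gamma_uuv*(1)*(-3/2) + Gamma_uvv*(-3/2)^2) = 30739/4149
d^2v/dtau^2 = -(Gamma_vuu*(1)^2 + 2*Gamma_vuv*(1)*(-3/2) + Gamma_vvv*(-3/2)^2) = 106706/12447


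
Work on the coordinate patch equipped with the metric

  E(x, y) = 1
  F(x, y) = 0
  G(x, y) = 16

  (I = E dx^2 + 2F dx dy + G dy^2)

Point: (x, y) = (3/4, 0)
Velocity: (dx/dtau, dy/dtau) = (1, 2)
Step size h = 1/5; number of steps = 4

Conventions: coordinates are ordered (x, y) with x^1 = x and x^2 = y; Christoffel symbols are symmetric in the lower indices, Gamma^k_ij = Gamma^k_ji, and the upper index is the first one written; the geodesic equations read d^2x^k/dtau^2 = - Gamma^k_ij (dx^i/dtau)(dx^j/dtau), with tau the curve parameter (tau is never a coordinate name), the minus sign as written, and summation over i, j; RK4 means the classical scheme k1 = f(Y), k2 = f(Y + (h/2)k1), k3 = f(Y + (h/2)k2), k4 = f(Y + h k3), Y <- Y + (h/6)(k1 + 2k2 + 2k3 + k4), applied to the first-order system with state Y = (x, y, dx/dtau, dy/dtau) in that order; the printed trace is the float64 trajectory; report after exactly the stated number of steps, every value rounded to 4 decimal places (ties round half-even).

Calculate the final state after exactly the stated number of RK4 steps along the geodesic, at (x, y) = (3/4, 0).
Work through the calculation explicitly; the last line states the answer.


f(Y) = (dx/dtau, dy/dtau, -Gamma^x_ij Y'^i Y'^j, -Gamma^y_ij Y'^i Y'^j) with the Gammas evaluated at the stage position; h = 0.200000; intermediate values shown to 6 dp
step 0: x = 0.7500, y = 0.0000, dx/dtau = 1.0000, dy/dtau = 2.0000
step 1:
  k1: at (x, y) = (0.750000, 0.000000), (dx/dtau, dy/dtau) = (1.000000, 2.000000); Gamma_xxx = 0.000000, Gamma_xxy = 0.000000, Gamma_xyy = 0.000000, Gamma_yxx = 0.000000, Gamma_yxy = 0.000000, Gamma_yyy = 0.000000; k1 = (1.000000, 2.000000, 0.000000, 0.000000)
  k2: at (x, y) = (0.850000, 0.200000), (dx/dtau, dy/dtau) = (1.000000, 2.000000); Gamma_xxx = 0.000000, Gamma_xxy = 0.000000, Gamma_xyy = 0.000000, Gamma_yxx = 0.000000, Gamma_yxy = 0.000000, Gamma_yyy = 0.000000; k2 = (1.000000, 2.000000, 0.000000, 0.000000)
  k3: at (x, y) = (0.850000, 0.200000), (dx/dtau, dy/dtau) = (1.000000, 2.000000); Gamma_xxx = 0.000000, Gamma_xxy = 0.000000, Gamma_xyy = 0.000000, Gamma_yxx = 0.000000, Gamma_yxy = 0.000000, Gamma_yyy = 0.000000; k3 = (1.000000, 2.000000, 0.000000, 0.000000)
  k4: at (x, y) = (0.950000, 0.400000), (dx/dtau, dy/dtau) = (1.000000, 2.000000); Gamma_xxx = 0.000000, Gamma_xxy = 0.000000, Gamma_xyy = 0.000000, Gamma_yxx = 0.000000, Gamma_yxy = 0.000000, Gamma_yyy = 0.000000; k4 = (1.000000, 2.000000, 0.000000, 0.000000)
  Y <- Y + (h/6)(k1 + 2k2 + 2k3 + k4): x = 0.9500, y = 0.4000, dx/dtau = 1.0000, dy/dtau = 2.0000
step 2:
  k1: at (x, y) = (0.950000, 0.400000), (dx/dtau, dy/dtau) = (1.000000, 2.000000); Gamma_xxx = 0.000000, Gamma_xxy = 0.000000, Gamma_xyy = 0.000000, Gamma_yxx = 0.000000, Gamma_yxy = 0.000000, Gamma_yyy = 0.000000; k1 = (1.000000, 2.000000, 0.000000, 0.000000)
  k2: at (x, y) = (1.050000, 0.600000), (dx/dtau, dy/dtau) = (1.000000, 2.000000); Gamma_xxx = 0.000000, Gamma_xxy = 0.000000, Gamma_xyy = 0.000000, Gamma_yxx = 0.000000, Gamma_yxy = 0.000000, Gamma_yyy = 0.000000; k2 = (1.000000, 2.000000, 0.000000, 0.000000)
  k3: at (x, y) = (1.050000, 0.600000), (dx/dtau, dy/dtau) = (1.000000, 2.000000); Gamma_xxx = 0.000000, Gamma_xxy = 0.000000, Gamma_xyy = 0.000000, Gamma_yxx = 0.000000, Gamma_yxy = 0.000000, Gamma_yyy = 0.000000; k3 = (1.000000, 2.000000, 0.000000, 0.000000)
  k4: at (x, y) = (1.150000, 0.800000), (dx/dtau, dy/dtau) = (1.000000, 2.000000); Gamma_xxx = 0.000000, Gamma_xxy = 0.000000, Gamma_xyy = 0.000000, Gamma_yxx = 0.000000, Gamma_yxy = 0.000000, Gamma_yyy = 0.000000; k4 = (1.000000, 2.000000, 0.000000, 0.000000)
  Y <- Y + (h/6)(k1 + 2k2 + 2k3 + k4): x = 1.1500, y = 0.8000, dx/dtau = 1.0000, dy/dtau = 2.0000
step 3:
  k1: at (x, y) = (1.150000, 0.800000), (dx/dtau, dy/dtau) = (1.000000, 2.000000); Gamma_xxx = 0.000000, Gamma_xxy = 0.000000, Gamma_xyy = 0.000000, Gamma_yxx = 0.000000, Gamma_yxy = 0.000000, Gamma_yyy = 0.000000; k1 = (1.000000, 2.000000, 0.000000, 0.000000)
  k2: at (x, y) = (1.250000, 1.000000), (dx/dtau, dy/dtau) = (1.000000, 2.000000); Gamma_xxx = 0.000000, Gamma_xxy = 0.000000, Gamma_xyy = 0.000000, Gamma_yxx = 0.000000, Gamma_yxy = 0.000000, Gamma_yyy = 0.000000; k2 = (1.000000, 2.000000, 0.000000, 0.000000)
  k3: at (x, y) = (1.250000, 1.000000), (dx/dtau, dy/dtau) = (1.000000, 2.000000); Gamma_xxx = 0.000000, Gamma_xxy = 0.000000, Gamma_xyy = 0.000000, Gamma_yxx = 0.000000, Gamma_yxy = 0.000000, Gamma_yyy = 0.000000; k3 = (1.000000, 2.000000, 0.000000, 0.000000)
  k4: at (x, y) = (1.350000, 1.200000), (dx/dtau, dy/dtau) = (1.000000, 2.000000); Gamma_xxx = 0.000000, Gamma_xxy = 0.000000, Gamma_xyy = 0.000000, Gamma_yxx = 0.000000, Gamma_yxy = 0.000000, Gamma_yyy = 0.000000; k4 = (1.000000, 2.000000, 0.000000, 0.000000)
  Y <- Y + (h/6)(k1 + 2k2 + 2k3 + k4): x = 1.3500, y = 1.2000, dx/dtau = 1.0000, dy/dtau = 2.0000
step 4:
  k1: at (x, y) = (1.350000, 1.200000), (dx/dtau, dy/dtau) = (1.000000, 2.000000); Gamma_xxx = 0.000000, Gamma_xxy = 0.000000, Gamma_xyy = 0.000000, Gamma_yxx = 0.000000, Gamma_yxy = 0.000000, Gamma_yyy = 0.000000; k1 = (1.000000, 2.000000, 0.000000, 0.000000)
  k2: at (x, y) = (1.450000, 1.400000), (dx/dtau, dy/dtau) = (1.000000, 2.000000); Gamma_xxx = 0.000000, Gamma_xxy = 0.000000, Gamma_xyy = 0.000000, Gamma_yxx = 0.000000, Gamma_yxy = 0.000000, Gamma_yyy = 0.000000; k2 = (1.000000, 2.000000, 0.000000, 0.000000)
  k3: at (x, y) = (1.450000, 1.400000), (dx/dtau, dy/dtau) = (1.000000, 2.000000); Gamma_xxx = 0.000000, Gamma_xxy = 0.000000, Gamma_xyy = 0.000000, Gamma_yxx = 0.000000, Gamma_yxy = 0.000000, Gamma_yyy = 0.000000; k3 = (1.000000, 2.000000, 0.000000, 0.000000)
  k4: at (x, y) = (1.550000, 1.600000), (dx/dtau, dy/dtau) = (1.000000, 2.000000); Gamma_xxx = 0.000000, Gamma_xxy = 0.000000, Gamma_xyy = 0.000000, Gamma_yxx = 0.000000, Gamma_yxy = 0.000000, Gamma_yyy = 0.000000; k4 = (1.000000, 2.000000, 0.000000, 0.000000)
  Y <- Y + (h/6)(k1 + 2k2 + 2k3 + k4): x = 1.5500, y = 1.6000, dx/dtau = 1.0000, dy/dtau = 2.0000

Answer: x = 1.5500, y = 1.6000, dx/dtau = 1.0000, dy/dtau = 2.0000


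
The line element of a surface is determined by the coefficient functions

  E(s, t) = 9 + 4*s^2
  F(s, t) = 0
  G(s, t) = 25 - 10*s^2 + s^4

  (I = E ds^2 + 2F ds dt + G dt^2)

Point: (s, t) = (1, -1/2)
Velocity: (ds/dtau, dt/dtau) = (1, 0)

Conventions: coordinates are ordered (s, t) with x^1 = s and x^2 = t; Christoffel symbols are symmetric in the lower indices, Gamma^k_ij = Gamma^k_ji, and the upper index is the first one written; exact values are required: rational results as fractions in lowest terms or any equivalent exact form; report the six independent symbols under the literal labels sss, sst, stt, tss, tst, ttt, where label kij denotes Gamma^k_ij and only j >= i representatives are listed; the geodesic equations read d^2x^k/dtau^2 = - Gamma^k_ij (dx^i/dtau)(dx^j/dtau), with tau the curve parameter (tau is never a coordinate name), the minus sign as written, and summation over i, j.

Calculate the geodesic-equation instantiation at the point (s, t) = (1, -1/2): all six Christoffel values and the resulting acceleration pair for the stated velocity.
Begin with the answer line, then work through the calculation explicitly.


Answer: Gamma_sss = 4/13, Gamma_sst = 0, Gamma_stt = 8/13, Gamma_tss = 0, Gamma_tst = -1/2, Gamma_ttt = 0; accelerations (d^2s/dtau^2, d^2t/dtau^2) = (-4/13, 0)

E = 13, F = 0, G = 16 at the point
E_s = 8, E_t = 0, F_s = 0, F_t = 0, G_s = -16, G_t = 0
EG - F^2 = 208;  g^inv = (1/208) * [[16, 0], [0, 13]]
first-kind symbols [ij,l] = (1/2)(d_i g_jl + d_j g_il - d_l g_ij): [ss,s] = E_s/2 = 4, [ss,t] = F_s - E_t/2 = 0, [st,s] = E_t/2 = 0, [st,t] = G_s/2 = -8, [tt,s] = F_t - G_s/2 = 8, [tt,t] = G_t/2 = 0
Gamma^s_ij = (G*[ij,s] - F*[ij,t])/(EG - F^2), Gamma^t_ij = (E*[ij,t] - F*[ij,s])/(EG - F^2)
Gamma_sss = 4/13, Gamma_sst = 0, Gamma_stt = 8/13, Gamma_tss = 0, Gamma_tst = -1/2, Gamma_ttt = 0
d^2s/dtau^2 = -(Gamma_sss*(1)^2 + 2*Gamma_sst*(1)*(0) + Gamma_stt*(0)^2) = -4/13
d^2t/dtau^2 = -(Gamma_tss*(1)^2 + 2*Gamma_tst*(1)*(0) + Gamma_ttt*(0)^2) = 0


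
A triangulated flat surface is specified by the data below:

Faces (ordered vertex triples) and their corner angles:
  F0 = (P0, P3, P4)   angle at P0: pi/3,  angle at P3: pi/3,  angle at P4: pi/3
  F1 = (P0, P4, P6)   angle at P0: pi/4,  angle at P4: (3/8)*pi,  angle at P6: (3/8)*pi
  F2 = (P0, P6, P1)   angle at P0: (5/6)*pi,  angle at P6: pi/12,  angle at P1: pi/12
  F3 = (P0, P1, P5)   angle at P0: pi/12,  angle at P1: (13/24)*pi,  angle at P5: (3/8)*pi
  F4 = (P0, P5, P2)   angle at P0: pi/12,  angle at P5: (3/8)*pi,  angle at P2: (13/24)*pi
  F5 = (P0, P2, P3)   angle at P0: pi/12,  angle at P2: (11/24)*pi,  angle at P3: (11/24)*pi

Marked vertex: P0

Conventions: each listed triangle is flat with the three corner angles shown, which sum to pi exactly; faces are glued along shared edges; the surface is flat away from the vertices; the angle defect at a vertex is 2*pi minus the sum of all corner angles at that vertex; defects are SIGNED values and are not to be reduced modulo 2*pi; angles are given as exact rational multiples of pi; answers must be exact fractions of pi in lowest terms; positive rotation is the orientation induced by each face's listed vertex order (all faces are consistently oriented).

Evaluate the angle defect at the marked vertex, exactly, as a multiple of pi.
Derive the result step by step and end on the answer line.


Sum of corner angles at P0: (5/3)*pi
defect = 2*pi - (5/3)*pi

Answer: defect(P0) = pi/3
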